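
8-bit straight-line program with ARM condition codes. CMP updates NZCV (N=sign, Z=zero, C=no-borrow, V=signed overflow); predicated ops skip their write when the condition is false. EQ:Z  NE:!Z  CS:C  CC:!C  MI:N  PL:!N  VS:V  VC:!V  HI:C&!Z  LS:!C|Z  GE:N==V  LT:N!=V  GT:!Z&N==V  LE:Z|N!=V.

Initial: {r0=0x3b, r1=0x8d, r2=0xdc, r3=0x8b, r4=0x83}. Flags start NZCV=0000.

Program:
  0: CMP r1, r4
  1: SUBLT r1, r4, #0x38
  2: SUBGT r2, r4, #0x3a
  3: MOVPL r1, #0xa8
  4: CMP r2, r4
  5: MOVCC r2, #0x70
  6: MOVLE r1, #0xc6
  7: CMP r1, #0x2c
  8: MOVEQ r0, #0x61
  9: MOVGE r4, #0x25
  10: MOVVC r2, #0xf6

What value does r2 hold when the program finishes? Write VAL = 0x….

VAL = 0x70

0: ✓ CMP  NZCV=0010
1: · SUBLT
2: ✓ SUBGT  r2←0x49
3: ✓ MOVPL  r1←0xa8
4: ✓ CMP  NZCV=1001
5: ✓ MOVCC  r2←0x70
6: · MOVLE
7: ✓ CMP  NZCV=0011
8: · MOVEQ
9: · MOVGE
10: · MOVVC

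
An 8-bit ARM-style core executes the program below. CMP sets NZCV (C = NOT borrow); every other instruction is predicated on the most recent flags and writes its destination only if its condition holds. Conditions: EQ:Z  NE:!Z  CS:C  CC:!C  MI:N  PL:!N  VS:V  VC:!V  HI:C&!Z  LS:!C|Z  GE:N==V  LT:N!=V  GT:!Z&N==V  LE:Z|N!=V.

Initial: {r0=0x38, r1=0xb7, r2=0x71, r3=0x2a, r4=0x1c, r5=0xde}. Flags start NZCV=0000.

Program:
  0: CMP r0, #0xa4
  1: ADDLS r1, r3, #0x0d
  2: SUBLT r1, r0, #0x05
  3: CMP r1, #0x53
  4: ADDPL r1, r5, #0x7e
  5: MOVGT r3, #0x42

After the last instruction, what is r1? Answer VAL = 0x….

VAL = 0x37

[0] flags=1001 → (cmp)
[1] flags=1001 LS?T → r1=0x37
[2] flags=1001 LT?F → skip
[3] flags=1000 → (cmp)
[4] flags=1000 PL?F → skip
[5] flags=1000 GT?F → skip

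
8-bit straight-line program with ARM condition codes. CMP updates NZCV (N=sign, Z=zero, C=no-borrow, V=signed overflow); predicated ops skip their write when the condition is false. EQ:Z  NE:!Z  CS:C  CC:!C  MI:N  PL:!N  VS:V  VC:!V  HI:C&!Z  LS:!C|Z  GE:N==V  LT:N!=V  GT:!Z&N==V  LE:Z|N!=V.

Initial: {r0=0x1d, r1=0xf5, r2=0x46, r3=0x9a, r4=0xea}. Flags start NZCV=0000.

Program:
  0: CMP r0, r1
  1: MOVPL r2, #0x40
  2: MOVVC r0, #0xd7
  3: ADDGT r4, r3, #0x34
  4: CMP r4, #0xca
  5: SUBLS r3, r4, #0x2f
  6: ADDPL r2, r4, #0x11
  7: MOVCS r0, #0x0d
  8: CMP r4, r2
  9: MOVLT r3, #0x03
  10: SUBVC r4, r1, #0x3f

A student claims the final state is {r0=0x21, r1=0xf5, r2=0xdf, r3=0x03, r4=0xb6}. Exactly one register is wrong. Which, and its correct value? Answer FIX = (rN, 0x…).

FIX = (r0, 0x0d)

[0] flags=0000 → (cmp)
[1] flags=0000 PL?T → r2=0x40
[2] flags=0000 VC?T → r0=0xd7
[3] flags=0000 GT?T → r4=0xce
[4] flags=0010 → (cmp)
[5] flags=0010 LS?F → skip
[6] flags=0010 PL?T → r2=0xdf
[7] flags=0010 CS?T → r0=0x0d
[8] flags=1000 → (cmp)
[9] flags=1000 LT?T → r3=0x03
[10] flags=1000 VC?T → r4=0xb6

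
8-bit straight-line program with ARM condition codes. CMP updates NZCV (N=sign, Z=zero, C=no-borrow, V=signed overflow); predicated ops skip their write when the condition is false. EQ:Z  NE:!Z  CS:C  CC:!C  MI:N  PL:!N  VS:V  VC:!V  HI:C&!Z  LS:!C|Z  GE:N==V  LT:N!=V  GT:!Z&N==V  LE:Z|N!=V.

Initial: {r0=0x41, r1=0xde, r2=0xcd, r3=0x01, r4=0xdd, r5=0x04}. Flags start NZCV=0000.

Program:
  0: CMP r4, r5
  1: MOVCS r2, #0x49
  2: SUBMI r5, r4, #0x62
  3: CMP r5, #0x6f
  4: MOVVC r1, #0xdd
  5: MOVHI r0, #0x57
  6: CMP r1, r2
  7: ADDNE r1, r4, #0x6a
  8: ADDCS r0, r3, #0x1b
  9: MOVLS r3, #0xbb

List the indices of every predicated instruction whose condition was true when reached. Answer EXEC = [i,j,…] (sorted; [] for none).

EXEC = [1,2,4,5,7,8]

[0] flags=1010 → (cmp)
[1] flags=1010 CS?T → r2=0x49
[2] flags=1010 MI?T → r5=0x7b
[3] flags=0010 → (cmp)
[4] flags=0010 VC?T → r1=0xdd
[5] flags=0010 HI?T → r0=0x57
[6] flags=1010 → (cmp)
[7] flags=1010 NE?T → r1=0x47
[8] flags=1010 CS?T → r0=0x1c
[9] flags=1010 LS?F → skip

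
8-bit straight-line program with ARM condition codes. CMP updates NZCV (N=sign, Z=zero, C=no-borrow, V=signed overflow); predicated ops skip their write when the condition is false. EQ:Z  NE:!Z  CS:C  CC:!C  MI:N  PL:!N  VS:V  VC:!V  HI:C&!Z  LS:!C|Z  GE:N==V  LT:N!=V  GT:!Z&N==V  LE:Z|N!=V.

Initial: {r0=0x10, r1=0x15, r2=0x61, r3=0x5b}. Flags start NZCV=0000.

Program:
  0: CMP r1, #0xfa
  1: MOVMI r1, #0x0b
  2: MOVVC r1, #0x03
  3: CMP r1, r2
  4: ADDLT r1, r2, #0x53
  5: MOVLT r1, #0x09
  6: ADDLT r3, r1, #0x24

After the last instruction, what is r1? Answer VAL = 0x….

[0] flags=0000 → (cmp)
[1] flags=0000 MI?F → skip
[2] flags=0000 VC?T → r1=0x03
[3] flags=1000 → (cmp)
[4] flags=1000 LT?T → r1=0xb4
[5] flags=1000 LT?T → r1=0x09
[6] flags=1000 LT?T → r3=0x2d

VAL = 0x09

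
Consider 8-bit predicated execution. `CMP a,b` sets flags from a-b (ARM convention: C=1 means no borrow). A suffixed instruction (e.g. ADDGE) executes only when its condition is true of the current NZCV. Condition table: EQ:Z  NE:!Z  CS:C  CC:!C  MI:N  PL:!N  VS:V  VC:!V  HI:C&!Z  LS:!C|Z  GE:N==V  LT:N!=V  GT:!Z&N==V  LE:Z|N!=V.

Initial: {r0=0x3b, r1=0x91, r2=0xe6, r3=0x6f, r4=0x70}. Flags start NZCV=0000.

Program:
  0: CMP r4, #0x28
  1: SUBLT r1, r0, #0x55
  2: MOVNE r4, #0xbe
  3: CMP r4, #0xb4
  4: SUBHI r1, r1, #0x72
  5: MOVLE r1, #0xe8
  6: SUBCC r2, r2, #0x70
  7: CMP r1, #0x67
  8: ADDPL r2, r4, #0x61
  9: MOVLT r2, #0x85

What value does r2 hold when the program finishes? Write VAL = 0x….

VAL = 0x85

0: ✓ CMP  NZCV=0010
1: · SUBLT
2: ✓ MOVNE  r4←0xbe
3: ✓ CMP  NZCV=0010
4: ✓ SUBHI  r1←0x1f
5: · MOVLE
6: · SUBCC
7: ✓ CMP  NZCV=1000
8: · ADDPL
9: ✓ MOVLT  r2←0x85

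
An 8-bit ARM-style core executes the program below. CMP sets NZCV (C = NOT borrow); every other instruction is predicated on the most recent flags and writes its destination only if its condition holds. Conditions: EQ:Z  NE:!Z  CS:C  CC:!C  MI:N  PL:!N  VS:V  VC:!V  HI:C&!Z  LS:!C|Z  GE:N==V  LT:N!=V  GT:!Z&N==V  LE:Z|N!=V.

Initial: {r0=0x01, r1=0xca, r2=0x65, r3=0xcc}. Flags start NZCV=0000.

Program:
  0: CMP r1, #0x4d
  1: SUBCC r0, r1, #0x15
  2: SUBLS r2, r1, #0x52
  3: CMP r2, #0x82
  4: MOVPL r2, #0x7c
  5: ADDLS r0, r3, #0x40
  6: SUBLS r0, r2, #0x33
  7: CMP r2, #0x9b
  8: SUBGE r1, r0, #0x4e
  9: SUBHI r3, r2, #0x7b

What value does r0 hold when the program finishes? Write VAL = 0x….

VAL = 0x32

0: ✓ CMP  NZCV=0011
1: · SUBCC
2: · SUBLS
3: ✓ CMP  NZCV=1001
4: · MOVPL
5: ✓ ADDLS  r0←0x0c
6: ✓ SUBLS  r0←0x32
7: ✓ CMP  NZCV=1001
8: ✓ SUBGE  r1←0xe4
9: · SUBHI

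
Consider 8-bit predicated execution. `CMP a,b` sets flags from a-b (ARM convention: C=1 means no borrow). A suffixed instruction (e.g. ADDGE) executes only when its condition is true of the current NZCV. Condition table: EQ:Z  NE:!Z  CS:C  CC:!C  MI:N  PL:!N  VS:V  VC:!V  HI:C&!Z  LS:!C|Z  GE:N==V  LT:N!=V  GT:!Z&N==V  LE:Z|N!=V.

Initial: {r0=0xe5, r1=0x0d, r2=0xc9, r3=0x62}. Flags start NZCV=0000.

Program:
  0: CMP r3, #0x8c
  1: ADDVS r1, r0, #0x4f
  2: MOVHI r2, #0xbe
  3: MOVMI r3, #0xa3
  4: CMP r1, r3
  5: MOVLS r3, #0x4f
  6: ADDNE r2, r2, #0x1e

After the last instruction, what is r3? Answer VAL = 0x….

[0] flags=1001 → (cmp)
[1] flags=1001 VS?T → r1=0x34
[2] flags=1001 HI?F → skip
[3] flags=1001 MI?T → r3=0xa3
[4] flags=1001 → (cmp)
[5] flags=1001 LS?T → r3=0x4f
[6] flags=1001 NE?T → r2=0xe7

VAL = 0x4f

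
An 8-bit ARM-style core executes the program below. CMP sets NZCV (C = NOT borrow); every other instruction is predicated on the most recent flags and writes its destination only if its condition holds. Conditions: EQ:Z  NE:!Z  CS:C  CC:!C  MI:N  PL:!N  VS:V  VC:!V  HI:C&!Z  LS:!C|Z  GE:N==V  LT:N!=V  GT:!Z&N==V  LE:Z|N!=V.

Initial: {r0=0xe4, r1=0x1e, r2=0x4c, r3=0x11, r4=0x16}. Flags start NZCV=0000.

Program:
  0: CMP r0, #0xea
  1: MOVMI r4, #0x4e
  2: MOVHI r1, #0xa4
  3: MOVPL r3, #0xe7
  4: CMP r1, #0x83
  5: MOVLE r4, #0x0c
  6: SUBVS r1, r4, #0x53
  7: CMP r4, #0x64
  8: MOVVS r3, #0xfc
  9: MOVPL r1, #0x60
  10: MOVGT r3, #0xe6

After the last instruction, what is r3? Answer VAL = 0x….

VAL = 0x11

0: ✓ CMP  NZCV=1000
1: ✓ MOVMI  r4←0x4e
2: · MOVHI
3: · MOVPL
4: ✓ CMP  NZCV=1001
5: · MOVLE
6: ✓ SUBVS  r1←0xfb
7: ✓ CMP  NZCV=1000
8: · MOVVS
9: · MOVPL
10: · MOVGT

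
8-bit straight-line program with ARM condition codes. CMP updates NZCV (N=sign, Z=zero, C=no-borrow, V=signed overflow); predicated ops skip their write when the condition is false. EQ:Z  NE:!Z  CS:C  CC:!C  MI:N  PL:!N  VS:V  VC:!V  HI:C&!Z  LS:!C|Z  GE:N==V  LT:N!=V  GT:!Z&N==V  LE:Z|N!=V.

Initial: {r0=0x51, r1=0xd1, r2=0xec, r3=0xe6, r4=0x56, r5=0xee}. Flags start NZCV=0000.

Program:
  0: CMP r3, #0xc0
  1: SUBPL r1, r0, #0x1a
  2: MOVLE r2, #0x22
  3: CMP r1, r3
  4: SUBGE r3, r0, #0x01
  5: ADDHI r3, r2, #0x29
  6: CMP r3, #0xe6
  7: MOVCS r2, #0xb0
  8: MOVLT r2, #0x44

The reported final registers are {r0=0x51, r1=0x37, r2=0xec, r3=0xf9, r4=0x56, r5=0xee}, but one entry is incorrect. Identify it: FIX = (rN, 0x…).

FIX = (r3, 0x50)

0: ✓ CMP  NZCV=0010
1: ✓ SUBPL  r1←0x37
2: · MOVLE
3: ✓ CMP  NZCV=0000
4: ✓ SUBGE  r3←0x50
5: · ADDHI
6: ✓ CMP  NZCV=0000
7: · MOVCS
8: · MOVLT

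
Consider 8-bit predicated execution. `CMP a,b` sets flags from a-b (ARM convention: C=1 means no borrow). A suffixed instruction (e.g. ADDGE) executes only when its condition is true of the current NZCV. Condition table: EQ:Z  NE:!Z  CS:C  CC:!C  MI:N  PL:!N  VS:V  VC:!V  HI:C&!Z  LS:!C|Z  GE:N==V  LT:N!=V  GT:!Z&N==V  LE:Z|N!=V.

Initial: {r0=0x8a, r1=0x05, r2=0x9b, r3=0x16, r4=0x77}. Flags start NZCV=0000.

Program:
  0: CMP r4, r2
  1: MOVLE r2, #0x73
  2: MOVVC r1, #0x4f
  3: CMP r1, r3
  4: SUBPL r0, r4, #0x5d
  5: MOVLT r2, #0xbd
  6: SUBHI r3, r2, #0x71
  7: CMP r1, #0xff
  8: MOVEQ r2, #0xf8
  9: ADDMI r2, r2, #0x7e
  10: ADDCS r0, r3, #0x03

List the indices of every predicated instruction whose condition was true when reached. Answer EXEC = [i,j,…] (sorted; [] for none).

EXEC = [5]

[0] flags=1001 → (cmp)
[1] flags=1001 LE?F → skip
[2] flags=1001 VC?F → skip
[3] flags=1000 → (cmp)
[4] flags=1000 PL?F → skip
[5] flags=1000 LT?T → r2=0xbd
[6] flags=1000 HI?F → skip
[7] flags=0000 → (cmp)
[8] flags=0000 EQ?F → skip
[9] flags=0000 MI?F → skip
[10] flags=0000 CS?F → skip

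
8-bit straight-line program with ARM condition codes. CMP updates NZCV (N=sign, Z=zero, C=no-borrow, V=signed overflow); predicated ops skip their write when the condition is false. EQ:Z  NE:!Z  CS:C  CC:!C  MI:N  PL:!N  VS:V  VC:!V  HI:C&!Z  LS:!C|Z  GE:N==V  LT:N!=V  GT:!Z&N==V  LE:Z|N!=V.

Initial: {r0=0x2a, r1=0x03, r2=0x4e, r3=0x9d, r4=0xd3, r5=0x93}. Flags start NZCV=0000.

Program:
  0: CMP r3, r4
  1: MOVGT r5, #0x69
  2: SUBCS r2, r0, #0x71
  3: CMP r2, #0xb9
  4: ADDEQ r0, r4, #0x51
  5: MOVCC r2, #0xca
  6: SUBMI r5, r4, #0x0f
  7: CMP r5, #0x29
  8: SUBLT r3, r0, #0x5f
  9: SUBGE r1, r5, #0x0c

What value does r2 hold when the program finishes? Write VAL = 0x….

[0] flags=1000 → (cmp)
[1] flags=1000 GT?F → skip
[2] flags=1000 CS?F → skip
[3] flags=1001 → (cmp)
[4] flags=1001 EQ?F → skip
[5] flags=1001 CC?T → r2=0xca
[6] flags=1001 MI?T → r5=0xc4
[7] flags=1010 → (cmp)
[8] flags=1010 LT?T → r3=0xcb
[9] flags=1010 GE?F → skip

VAL = 0xca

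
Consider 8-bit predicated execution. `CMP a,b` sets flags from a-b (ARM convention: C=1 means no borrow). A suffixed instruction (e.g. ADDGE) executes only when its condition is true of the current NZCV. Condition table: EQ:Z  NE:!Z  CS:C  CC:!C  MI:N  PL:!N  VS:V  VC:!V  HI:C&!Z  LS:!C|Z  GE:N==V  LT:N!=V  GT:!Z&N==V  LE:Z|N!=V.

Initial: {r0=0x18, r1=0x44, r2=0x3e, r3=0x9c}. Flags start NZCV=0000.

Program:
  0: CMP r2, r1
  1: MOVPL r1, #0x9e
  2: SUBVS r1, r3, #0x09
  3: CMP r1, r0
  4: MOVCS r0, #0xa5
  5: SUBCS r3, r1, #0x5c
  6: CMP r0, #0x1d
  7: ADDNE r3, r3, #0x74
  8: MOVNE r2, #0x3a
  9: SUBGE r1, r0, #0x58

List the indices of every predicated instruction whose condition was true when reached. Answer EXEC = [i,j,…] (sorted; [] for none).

[0] flags=1000 → (cmp)
[1] flags=1000 PL?F → skip
[2] flags=1000 VS?F → skip
[3] flags=0010 → (cmp)
[4] flags=0010 CS?T → r0=0xa5
[5] flags=0010 CS?T → r3=0xe8
[6] flags=1010 → (cmp)
[7] flags=1010 NE?T → r3=0x5c
[8] flags=1010 NE?T → r2=0x3a
[9] flags=1010 GE?F → skip

EXEC = [4,5,7,8]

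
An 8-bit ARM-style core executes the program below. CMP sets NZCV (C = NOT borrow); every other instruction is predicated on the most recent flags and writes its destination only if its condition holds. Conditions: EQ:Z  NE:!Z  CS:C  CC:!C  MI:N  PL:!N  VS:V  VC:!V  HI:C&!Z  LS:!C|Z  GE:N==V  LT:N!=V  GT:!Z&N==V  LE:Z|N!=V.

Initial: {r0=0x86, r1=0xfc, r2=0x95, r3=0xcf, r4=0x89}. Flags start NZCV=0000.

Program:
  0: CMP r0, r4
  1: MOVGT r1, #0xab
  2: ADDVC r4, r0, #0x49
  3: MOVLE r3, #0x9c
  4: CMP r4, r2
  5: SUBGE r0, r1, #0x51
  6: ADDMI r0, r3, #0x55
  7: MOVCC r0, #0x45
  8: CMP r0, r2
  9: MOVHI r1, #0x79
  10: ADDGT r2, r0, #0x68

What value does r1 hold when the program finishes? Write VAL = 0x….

[0] flags=1000 → (cmp)
[1] flags=1000 GT?F → skip
[2] flags=1000 VC?T → r4=0xcf
[3] flags=1000 LE?T → r3=0x9c
[4] flags=0010 → (cmp)
[5] flags=0010 GE?T → r0=0xab
[6] flags=0010 MI?F → skip
[7] flags=0010 CC?F → skip
[8] flags=0010 → (cmp)
[9] flags=0010 HI?T → r1=0x79
[10] flags=0010 GT?T → r2=0x13

VAL = 0x79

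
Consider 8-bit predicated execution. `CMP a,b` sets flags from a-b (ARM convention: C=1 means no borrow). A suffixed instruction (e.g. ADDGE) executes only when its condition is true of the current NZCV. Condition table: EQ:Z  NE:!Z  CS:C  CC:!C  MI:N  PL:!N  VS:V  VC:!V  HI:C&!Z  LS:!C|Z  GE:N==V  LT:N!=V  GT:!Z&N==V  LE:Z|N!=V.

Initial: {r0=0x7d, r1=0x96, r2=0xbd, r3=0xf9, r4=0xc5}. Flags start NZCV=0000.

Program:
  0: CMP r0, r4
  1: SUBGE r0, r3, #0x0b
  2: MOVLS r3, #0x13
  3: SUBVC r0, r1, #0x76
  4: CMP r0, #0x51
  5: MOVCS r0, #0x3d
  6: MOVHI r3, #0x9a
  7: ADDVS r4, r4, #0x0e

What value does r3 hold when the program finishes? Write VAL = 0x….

VAL = 0x9a

[0] flags=1001 → (cmp)
[1] flags=1001 GE?T → r0=0xee
[2] flags=1001 LS?T → r3=0x13
[3] flags=1001 VC?F → skip
[4] flags=1010 → (cmp)
[5] flags=1010 CS?T → r0=0x3d
[6] flags=1010 HI?T → r3=0x9a
[7] flags=1010 VS?F → skip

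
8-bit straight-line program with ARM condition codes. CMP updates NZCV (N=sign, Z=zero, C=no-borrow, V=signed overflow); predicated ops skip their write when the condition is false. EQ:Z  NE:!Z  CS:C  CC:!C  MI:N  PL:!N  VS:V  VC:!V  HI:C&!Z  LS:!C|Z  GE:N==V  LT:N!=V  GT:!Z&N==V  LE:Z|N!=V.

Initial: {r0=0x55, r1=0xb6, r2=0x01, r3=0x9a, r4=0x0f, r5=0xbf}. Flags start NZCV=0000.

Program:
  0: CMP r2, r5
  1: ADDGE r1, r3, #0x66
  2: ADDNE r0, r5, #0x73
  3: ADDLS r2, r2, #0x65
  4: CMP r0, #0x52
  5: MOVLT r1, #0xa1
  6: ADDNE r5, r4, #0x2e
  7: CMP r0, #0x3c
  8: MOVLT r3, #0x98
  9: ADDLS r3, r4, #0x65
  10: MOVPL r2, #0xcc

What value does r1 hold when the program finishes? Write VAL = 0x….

0: ✓ CMP  NZCV=0000
1: ✓ ADDGE  r1←0x00
2: ✓ ADDNE  r0←0x32
3: ✓ ADDLS  r2←0x66
4: ✓ CMP  NZCV=1000
5: ✓ MOVLT  r1←0xa1
6: ✓ ADDNE  r5←0x3d
7: ✓ CMP  NZCV=1000
8: ✓ MOVLT  r3←0x98
9: ✓ ADDLS  r3←0x74
10: · MOVPL

VAL = 0xa1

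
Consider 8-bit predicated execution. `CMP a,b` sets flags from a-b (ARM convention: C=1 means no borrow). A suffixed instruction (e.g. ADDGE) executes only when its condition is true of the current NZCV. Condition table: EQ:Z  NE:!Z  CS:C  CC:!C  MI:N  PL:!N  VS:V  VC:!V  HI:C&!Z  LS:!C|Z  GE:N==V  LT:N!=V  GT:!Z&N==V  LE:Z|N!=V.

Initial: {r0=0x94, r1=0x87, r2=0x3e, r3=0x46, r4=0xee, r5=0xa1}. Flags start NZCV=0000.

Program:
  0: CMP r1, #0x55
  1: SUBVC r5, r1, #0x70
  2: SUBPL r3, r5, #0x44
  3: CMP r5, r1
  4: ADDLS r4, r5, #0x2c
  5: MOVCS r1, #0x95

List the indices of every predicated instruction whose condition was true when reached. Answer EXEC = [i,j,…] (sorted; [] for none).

0: ✓ CMP  NZCV=0011
1: · SUBVC
2: ✓ SUBPL  r3←0x5d
3: ✓ CMP  NZCV=0010
4: · ADDLS
5: ✓ MOVCS  r1←0x95

EXEC = [2,5]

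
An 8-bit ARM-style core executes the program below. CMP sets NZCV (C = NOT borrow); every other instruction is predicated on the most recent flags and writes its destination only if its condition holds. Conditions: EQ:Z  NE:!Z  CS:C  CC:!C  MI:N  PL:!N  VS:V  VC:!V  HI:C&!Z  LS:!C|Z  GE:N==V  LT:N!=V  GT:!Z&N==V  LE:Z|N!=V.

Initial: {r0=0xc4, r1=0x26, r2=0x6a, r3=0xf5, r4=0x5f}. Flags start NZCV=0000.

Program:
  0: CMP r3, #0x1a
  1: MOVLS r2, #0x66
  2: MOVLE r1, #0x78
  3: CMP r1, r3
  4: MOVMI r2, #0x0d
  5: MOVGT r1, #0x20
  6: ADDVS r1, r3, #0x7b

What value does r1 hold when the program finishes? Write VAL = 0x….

VAL = 0x70

[0] flags=1010 → (cmp)
[1] flags=1010 LS?F → skip
[2] flags=1010 LE?T → r1=0x78
[3] flags=1001 → (cmp)
[4] flags=1001 MI?T → r2=0x0d
[5] flags=1001 GT?T → r1=0x20
[6] flags=1001 VS?T → r1=0x70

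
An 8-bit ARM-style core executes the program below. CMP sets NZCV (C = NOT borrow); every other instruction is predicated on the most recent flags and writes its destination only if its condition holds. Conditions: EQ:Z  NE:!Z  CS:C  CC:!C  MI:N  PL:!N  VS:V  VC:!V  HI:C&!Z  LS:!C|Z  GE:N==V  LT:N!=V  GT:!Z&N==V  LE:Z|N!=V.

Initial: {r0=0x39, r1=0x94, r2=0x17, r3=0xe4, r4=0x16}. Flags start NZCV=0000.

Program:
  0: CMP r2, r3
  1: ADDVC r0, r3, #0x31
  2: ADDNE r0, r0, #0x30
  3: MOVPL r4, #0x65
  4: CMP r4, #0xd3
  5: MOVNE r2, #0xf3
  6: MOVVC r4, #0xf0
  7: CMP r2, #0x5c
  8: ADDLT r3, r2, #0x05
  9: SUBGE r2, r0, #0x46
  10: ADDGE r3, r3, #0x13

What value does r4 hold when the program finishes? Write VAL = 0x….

0: ✓ CMP  NZCV=0000
1: ✓ ADDVC  r0←0x15
2: ✓ ADDNE  r0←0x45
3: ✓ MOVPL  r4←0x65
4: ✓ CMP  NZCV=1001
5: ✓ MOVNE  r2←0xf3
6: · MOVVC
7: ✓ CMP  NZCV=1010
8: ✓ ADDLT  r3←0xf8
9: · SUBGE
10: · ADDGE

VAL = 0x65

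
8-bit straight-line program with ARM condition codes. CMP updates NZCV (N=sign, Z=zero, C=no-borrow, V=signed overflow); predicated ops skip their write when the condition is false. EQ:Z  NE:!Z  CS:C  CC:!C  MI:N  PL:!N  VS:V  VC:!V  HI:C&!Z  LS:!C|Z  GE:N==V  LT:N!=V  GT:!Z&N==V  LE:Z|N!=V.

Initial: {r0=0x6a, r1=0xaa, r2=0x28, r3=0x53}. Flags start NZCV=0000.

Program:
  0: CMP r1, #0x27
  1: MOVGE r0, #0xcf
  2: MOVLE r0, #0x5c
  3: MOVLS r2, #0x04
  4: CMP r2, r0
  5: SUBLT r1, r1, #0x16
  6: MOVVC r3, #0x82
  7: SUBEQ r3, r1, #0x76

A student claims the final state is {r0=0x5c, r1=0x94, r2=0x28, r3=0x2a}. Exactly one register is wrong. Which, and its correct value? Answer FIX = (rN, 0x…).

0: ✓ CMP  NZCV=1010
1: · MOVGE
2: ✓ MOVLE  r0←0x5c
3: · MOVLS
4: ✓ CMP  NZCV=1000
5: ✓ SUBLT  r1←0x94
6: ✓ MOVVC  r3←0x82
7: · SUBEQ

FIX = (r3, 0x82)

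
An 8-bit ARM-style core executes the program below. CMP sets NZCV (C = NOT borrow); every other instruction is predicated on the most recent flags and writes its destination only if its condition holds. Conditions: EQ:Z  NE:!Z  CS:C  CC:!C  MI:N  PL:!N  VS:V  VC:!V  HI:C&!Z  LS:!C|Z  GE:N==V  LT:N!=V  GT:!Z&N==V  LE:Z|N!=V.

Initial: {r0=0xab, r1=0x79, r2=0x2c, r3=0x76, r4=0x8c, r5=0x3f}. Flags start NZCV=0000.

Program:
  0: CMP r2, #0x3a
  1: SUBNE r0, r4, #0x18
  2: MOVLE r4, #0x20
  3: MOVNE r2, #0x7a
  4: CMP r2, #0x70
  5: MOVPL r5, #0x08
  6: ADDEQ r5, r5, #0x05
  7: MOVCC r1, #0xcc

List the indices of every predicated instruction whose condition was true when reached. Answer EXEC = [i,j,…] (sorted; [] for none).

0: ✓ CMP  NZCV=1000
1: ✓ SUBNE  r0←0x74
2: ✓ MOVLE  r4←0x20
3: ✓ MOVNE  r2←0x7a
4: ✓ CMP  NZCV=0010
5: ✓ MOVPL  r5←0x08
6: · ADDEQ
7: · MOVCC

EXEC = [1,2,3,5]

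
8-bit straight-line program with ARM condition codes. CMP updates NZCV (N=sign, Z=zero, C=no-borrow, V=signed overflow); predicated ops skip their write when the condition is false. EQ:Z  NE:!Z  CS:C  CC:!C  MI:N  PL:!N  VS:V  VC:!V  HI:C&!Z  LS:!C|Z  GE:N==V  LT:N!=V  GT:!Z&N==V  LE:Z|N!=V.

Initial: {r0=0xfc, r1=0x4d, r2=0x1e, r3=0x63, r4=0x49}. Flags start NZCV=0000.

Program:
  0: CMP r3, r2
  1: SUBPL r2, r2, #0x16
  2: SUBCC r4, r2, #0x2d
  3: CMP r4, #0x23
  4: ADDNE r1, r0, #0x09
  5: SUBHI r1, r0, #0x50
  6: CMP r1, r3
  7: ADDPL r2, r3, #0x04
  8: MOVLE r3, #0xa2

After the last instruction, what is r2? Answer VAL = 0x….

VAL = 0x67

[0] flags=0010 → (cmp)
[1] flags=0010 PL?T → r2=0x08
[2] flags=0010 CC?F → skip
[3] flags=0010 → (cmp)
[4] flags=0010 NE?T → r1=0x05
[5] flags=0010 HI?T → r1=0xac
[6] flags=0011 → (cmp)
[7] flags=0011 PL?T → r2=0x67
[8] flags=0011 LE?T → r3=0xa2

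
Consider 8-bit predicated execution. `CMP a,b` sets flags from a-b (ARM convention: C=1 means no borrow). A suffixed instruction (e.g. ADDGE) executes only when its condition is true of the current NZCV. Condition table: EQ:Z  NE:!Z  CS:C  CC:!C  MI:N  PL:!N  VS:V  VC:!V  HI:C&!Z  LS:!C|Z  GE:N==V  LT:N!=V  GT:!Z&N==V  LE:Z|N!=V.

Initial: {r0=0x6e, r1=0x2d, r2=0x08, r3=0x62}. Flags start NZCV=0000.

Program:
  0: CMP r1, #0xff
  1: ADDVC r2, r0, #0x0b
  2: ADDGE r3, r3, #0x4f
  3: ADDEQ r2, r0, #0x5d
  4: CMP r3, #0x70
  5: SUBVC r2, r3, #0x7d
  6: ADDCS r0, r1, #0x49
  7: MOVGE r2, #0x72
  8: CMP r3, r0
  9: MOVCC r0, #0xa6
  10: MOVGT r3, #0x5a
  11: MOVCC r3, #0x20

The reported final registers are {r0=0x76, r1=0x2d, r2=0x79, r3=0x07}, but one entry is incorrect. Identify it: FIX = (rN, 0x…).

0: ✓ CMP  NZCV=0000
1: ✓ ADDVC  r2←0x79
2: ✓ ADDGE  r3←0xb1
3: · ADDEQ
4: ✓ CMP  NZCV=0011
5: · SUBVC
6: ✓ ADDCS  r0←0x76
7: · MOVGE
8: ✓ CMP  NZCV=0011
9: · MOVCC
10: · MOVGT
11: · MOVCC

FIX = (r3, 0xb1)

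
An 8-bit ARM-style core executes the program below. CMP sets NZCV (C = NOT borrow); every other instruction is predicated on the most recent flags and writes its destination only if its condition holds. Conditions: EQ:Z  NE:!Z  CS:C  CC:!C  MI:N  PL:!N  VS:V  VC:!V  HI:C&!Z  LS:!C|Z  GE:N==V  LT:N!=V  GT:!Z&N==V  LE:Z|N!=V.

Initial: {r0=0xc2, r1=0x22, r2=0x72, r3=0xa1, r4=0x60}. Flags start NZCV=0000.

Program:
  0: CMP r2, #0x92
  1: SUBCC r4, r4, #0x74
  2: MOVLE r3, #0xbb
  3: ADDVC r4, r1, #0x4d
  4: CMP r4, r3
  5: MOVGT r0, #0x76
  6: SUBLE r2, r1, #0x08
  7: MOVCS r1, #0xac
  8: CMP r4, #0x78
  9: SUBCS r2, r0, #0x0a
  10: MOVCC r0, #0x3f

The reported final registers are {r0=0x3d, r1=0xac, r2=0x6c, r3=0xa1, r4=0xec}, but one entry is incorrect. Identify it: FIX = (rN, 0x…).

FIX = (r0, 0x76)

0: ✓ CMP  NZCV=1001
1: ✓ SUBCC  r4←0xec
2: · MOVLE
3: · ADDVC
4: ✓ CMP  NZCV=0010
5: ✓ MOVGT  r0←0x76
6: · SUBLE
7: ✓ MOVCS  r1←0xac
8: ✓ CMP  NZCV=0011
9: ✓ SUBCS  r2←0x6c
10: · MOVCC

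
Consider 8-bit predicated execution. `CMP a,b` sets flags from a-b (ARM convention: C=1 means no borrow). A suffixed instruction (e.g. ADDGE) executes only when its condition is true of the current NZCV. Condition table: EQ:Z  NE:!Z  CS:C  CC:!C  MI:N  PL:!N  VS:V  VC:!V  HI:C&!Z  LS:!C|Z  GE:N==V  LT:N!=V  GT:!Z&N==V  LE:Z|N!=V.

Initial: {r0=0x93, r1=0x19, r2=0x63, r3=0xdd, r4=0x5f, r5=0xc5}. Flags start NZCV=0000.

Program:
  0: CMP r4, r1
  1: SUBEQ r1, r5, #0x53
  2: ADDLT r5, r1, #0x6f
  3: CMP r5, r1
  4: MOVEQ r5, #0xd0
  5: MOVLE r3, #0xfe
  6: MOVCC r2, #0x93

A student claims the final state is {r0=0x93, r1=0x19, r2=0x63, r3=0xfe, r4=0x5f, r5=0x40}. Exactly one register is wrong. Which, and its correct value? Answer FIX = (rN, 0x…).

FIX = (r5, 0xc5)

[0] flags=0010 → (cmp)
[1] flags=0010 EQ?F → skip
[2] flags=0010 LT?F → skip
[3] flags=1010 → (cmp)
[4] flags=1010 EQ?F → skip
[5] flags=1010 LE?T → r3=0xfe
[6] flags=1010 CC?F → skip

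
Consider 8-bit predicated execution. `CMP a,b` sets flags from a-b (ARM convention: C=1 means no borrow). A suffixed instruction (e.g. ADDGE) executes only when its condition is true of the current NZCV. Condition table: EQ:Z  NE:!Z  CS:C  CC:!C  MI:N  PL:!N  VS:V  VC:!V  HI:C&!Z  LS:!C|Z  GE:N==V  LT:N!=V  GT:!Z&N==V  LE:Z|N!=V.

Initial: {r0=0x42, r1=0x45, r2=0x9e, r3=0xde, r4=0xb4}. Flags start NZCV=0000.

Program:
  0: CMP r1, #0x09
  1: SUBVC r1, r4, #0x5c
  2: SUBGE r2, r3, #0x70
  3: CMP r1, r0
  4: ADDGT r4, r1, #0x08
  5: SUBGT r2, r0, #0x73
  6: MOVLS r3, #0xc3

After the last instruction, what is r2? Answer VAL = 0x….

[0] flags=0010 → (cmp)
[1] flags=0010 VC?T → r1=0x58
[2] flags=0010 GE?T → r2=0x6e
[3] flags=0010 → (cmp)
[4] flags=0010 GT?T → r4=0x60
[5] flags=0010 GT?T → r2=0xcf
[6] flags=0010 LS?F → skip

VAL = 0xcf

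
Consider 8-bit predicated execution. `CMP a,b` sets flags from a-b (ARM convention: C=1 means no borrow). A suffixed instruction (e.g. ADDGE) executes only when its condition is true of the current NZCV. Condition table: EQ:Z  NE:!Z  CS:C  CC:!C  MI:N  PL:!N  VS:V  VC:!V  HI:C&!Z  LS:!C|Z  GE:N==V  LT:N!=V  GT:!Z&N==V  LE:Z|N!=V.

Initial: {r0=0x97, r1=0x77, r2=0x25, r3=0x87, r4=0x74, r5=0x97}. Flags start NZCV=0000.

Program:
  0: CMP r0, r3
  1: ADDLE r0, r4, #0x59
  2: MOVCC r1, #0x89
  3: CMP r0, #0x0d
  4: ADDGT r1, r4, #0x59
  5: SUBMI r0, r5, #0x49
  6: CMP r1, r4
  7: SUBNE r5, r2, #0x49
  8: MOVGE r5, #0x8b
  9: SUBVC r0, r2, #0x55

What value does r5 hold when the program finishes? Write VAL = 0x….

VAL = 0x8b

[0] flags=0010 → (cmp)
[1] flags=0010 LE?F → skip
[2] flags=0010 CC?F → skip
[3] flags=1010 → (cmp)
[4] flags=1010 GT?F → skip
[5] flags=1010 MI?T → r0=0x4e
[6] flags=0010 → (cmp)
[7] flags=0010 NE?T → r5=0xdc
[8] flags=0010 GE?T → r5=0x8b
[9] flags=0010 VC?T → r0=0xd0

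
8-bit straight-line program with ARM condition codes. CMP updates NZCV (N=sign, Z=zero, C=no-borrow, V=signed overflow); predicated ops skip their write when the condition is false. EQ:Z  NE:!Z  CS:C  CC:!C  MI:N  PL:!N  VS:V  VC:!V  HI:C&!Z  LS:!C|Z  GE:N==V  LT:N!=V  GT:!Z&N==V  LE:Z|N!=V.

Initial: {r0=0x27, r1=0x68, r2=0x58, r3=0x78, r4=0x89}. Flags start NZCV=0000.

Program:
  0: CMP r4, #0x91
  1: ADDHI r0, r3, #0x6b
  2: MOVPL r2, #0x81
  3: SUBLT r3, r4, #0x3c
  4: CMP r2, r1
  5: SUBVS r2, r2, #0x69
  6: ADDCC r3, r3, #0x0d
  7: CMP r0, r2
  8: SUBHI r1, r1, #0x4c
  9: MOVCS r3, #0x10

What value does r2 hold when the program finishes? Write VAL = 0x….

VAL = 0x58

0: ✓ CMP  NZCV=1000
1: · ADDHI
2: · MOVPL
3: ✓ SUBLT  r3←0x4d
4: ✓ CMP  NZCV=1000
5: · SUBVS
6: ✓ ADDCC  r3←0x5a
7: ✓ CMP  NZCV=1000
8: · SUBHI
9: · MOVCS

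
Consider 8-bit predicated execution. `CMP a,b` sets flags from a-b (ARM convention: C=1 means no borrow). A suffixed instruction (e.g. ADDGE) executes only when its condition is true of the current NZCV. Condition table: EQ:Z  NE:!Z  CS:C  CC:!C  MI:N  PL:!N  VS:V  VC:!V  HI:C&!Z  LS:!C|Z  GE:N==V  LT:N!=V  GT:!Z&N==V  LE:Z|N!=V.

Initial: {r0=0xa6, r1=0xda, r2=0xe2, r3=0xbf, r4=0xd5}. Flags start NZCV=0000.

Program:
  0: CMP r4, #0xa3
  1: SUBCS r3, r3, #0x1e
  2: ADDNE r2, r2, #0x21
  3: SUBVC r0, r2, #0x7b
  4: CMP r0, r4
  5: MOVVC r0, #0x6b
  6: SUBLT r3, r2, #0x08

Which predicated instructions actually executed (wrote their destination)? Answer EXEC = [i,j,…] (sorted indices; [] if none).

[0] flags=0010 → (cmp)
[1] flags=0010 CS?T → r3=0xa1
[2] flags=0010 NE?T → r2=0x03
[3] flags=0010 VC?T → r0=0x88
[4] flags=1000 → (cmp)
[5] flags=1000 VC?T → r0=0x6b
[6] flags=1000 LT?T → r3=0xfb

EXEC = [1,2,3,5,6]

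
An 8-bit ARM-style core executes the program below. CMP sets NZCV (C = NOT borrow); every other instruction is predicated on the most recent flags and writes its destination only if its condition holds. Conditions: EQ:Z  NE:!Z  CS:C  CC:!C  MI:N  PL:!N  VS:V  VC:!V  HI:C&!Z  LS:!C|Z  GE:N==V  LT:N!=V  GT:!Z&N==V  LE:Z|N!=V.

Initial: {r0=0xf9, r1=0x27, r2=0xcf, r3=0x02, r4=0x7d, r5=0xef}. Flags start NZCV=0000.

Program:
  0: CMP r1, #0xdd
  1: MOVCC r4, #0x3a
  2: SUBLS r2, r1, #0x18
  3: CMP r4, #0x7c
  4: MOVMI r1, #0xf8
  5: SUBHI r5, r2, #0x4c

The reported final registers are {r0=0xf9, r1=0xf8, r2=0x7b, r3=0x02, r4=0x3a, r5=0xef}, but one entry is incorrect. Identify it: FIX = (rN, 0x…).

[0] flags=0000 → (cmp)
[1] flags=0000 CC?T → r4=0x3a
[2] flags=0000 LS?T → r2=0x0f
[3] flags=1000 → (cmp)
[4] flags=1000 MI?T → r1=0xf8
[5] flags=1000 HI?F → skip

FIX = (r2, 0x0f)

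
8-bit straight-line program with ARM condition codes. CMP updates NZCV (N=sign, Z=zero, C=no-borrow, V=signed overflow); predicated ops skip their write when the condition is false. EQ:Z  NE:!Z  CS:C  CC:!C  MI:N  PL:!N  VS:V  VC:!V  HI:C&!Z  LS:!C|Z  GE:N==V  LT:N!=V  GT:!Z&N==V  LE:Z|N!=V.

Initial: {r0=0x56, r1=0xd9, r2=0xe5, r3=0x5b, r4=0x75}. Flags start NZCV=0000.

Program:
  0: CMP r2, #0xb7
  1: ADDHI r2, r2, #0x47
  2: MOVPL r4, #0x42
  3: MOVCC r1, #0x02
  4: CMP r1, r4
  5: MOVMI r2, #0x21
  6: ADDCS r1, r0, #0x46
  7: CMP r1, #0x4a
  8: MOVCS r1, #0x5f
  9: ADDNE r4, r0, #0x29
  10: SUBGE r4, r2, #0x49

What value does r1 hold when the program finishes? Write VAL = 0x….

[0] flags=0010 → (cmp)
[1] flags=0010 HI?T → r2=0x2c
[2] flags=0010 PL?T → r4=0x42
[3] flags=0010 CC?F → skip
[4] flags=1010 → (cmp)
[5] flags=1010 MI?T → r2=0x21
[6] flags=1010 CS?T → r1=0x9c
[7] flags=0011 → (cmp)
[8] flags=0011 CS?T → r1=0x5f
[9] flags=0011 NE?T → r4=0x7f
[10] flags=0011 GE?F → skip

VAL = 0x5f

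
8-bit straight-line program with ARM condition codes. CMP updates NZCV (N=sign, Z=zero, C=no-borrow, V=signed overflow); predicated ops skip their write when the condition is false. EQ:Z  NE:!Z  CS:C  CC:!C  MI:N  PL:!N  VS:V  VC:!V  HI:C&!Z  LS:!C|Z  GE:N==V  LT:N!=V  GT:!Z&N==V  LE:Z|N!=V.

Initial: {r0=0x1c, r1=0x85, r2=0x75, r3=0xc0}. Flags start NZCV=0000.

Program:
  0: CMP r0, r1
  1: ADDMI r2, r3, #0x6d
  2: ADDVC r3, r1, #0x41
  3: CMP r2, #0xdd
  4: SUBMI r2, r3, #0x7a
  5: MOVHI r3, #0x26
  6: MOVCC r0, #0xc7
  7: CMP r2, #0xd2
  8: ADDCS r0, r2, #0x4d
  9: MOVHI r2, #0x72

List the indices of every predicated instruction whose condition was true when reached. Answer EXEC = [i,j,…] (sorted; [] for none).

EXEC = [1,6]

[0] flags=1001 → (cmp)
[1] flags=1001 MI?T → r2=0x2d
[2] flags=1001 VC?F → skip
[3] flags=0000 → (cmp)
[4] flags=0000 MI?F → skip
[5] flags=0000 HI?F → skip
[6] flags=0000 CC?T → r0=0xc7
[7] flags=0000 → (cmp)
[8] flags=0000 CS?F → skip
[9] flags=0000 HI?F → skip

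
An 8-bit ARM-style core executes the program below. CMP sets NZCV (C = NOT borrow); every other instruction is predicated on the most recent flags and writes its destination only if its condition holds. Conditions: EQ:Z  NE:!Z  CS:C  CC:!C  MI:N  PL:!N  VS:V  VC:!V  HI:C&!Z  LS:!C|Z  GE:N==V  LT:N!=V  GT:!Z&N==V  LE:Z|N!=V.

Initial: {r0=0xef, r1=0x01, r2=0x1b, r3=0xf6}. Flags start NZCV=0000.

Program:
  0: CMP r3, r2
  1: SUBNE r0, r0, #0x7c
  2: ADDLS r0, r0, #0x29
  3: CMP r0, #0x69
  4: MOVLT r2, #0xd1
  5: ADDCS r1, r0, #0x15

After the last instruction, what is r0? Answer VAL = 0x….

VAL = 0x73

0: ✓ CMP  NZCV=1010
1: ✓ SUBNE  r0←0x73
2: · ADDLS
3: ✓ CMP  NZCV=0010
4: · MOVLT
5: ✓ ADDCS  r1←0x88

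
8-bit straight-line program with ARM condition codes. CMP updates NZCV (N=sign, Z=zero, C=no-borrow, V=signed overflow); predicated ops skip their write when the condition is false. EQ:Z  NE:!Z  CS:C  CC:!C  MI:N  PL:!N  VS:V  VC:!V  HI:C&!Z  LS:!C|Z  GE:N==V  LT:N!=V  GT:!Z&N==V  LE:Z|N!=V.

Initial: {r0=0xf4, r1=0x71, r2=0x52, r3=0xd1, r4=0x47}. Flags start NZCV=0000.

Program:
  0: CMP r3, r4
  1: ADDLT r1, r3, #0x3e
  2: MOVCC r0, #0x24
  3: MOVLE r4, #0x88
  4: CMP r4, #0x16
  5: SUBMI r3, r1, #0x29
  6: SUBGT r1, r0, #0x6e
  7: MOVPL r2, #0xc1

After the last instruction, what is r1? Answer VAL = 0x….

VAL = 0x0f

[0] flags=1010 → (cmp)
[1] flags=1010 LT?T → r1=0x0f
[2] flags=1010 CC?F → skip
[3] flags=1010 LE?T → r4=0x88
[4] flags=0011 → (cmp)
[5] flags=0011 MI?F → skip
[6] flags=0011 GT?F → skip
[7] flags=0011 PL?T → r2=0xc1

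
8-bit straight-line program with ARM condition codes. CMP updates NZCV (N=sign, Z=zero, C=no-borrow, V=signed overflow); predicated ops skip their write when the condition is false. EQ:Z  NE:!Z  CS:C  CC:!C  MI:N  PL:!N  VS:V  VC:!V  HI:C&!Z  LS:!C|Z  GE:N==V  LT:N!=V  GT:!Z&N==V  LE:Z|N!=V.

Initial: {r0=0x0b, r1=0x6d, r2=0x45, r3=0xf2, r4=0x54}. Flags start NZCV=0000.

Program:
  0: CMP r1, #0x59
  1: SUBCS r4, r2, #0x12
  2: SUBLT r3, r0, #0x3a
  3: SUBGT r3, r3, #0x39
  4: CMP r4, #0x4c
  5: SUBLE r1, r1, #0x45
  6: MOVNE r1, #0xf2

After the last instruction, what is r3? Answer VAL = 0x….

0: ✓ CMP  NZCV=0010
1: ✓ SUBCS  r4←0x33
2: · SUBLT
3: ✓ SUBGT  r3←0xb9
4: ✓ CMP  NZCV=1000
5: ✓ SUBLE  r1←0x28
6: ✓ MOVNE  r1←0xf2

VAL = 0xb9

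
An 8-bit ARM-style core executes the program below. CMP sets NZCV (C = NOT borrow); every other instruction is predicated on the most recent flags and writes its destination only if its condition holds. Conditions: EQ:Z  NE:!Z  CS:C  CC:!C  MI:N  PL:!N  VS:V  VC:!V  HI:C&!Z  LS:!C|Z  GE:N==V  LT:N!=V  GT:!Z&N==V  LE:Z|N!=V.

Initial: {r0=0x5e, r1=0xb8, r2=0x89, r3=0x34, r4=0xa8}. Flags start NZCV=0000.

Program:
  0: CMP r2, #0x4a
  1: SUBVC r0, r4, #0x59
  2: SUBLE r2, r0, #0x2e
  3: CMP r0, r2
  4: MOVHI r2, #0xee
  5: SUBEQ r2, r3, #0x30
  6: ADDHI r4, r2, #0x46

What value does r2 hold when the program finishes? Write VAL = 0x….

[0] flags=0011 → (cmp)
[1] flags=0011 VC?F → skip
[2] flags=0011 LE?T → r2=0x30
[3] flags=0010 → (cmp)
[4] flags=0010 HI?T → r2=0xee
[5] flags=0010 EQ?F → skip
[6] flags=0010 HI?T → r4=0x34

VAL = 0xee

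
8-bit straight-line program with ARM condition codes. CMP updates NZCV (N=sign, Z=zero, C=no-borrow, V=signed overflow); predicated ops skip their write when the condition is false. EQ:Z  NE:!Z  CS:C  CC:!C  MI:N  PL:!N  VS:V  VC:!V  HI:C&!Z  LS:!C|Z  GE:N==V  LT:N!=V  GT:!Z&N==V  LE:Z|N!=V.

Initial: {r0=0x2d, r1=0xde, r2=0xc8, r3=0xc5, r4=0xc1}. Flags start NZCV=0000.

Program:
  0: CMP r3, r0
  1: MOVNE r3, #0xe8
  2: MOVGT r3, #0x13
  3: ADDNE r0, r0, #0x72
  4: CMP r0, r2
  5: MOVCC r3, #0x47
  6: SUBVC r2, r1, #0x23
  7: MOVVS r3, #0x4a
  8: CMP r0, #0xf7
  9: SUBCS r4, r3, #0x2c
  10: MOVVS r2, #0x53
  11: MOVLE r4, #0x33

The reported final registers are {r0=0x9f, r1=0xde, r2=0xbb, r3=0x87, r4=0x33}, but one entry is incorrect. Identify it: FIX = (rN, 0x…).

FIX = (r3, 0x47)

0: ✓ CMP  NZCV=1010
1: ✓ MOVNE  r3←0xe8
2: · MOVGT
3: ✓ ADDNE  r0←0x9f
4: ✓ CMP  NZCV=1000
5: ✓ MOVCC  r3←0x47
6: ✓ SUBVC  r2←0xbb
7: · MOVVS
8: ✓ CMP  NZCV=1000
9: · SUBCS
10: · MOVVS
11: ✓ MOVLE  r4←0x33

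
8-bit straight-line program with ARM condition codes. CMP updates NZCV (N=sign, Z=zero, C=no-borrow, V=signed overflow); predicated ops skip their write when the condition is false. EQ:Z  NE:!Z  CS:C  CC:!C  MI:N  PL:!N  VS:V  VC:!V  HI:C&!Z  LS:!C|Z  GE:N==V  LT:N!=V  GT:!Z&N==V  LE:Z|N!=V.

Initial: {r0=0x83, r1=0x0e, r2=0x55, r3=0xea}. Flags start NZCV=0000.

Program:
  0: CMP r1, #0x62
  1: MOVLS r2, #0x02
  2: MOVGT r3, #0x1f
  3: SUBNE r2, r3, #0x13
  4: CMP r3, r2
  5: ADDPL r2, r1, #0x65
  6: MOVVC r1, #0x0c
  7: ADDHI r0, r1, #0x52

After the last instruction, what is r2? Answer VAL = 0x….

VAL = 0x73

[0] flags=1000 → (cmp)
[1] flags=1000 LS?T → r2=0x02
[2] flags=1000 GT?F → skip
[3] flags=1000 NE?T → r2=0xd7
[4] flags=0010 → (cmp)
[5] flags=0010 PL?T → r2=0x73
[6] flags=0010 VC?T → r1=0x0c
[7] flags=0010 HI?T → r0=0x5e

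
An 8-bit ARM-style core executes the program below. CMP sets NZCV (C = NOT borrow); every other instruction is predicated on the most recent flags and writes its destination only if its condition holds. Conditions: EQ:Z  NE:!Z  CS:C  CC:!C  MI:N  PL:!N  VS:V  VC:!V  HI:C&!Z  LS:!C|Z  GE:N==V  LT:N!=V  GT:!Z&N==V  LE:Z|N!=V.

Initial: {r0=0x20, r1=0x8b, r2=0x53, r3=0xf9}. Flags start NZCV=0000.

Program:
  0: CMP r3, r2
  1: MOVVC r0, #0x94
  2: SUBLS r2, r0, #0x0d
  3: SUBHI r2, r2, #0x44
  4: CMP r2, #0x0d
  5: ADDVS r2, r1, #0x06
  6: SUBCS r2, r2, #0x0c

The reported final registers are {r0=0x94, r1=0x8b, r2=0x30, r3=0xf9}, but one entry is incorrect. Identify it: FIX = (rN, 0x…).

[0] flags=1010 → (cmp)
[1] flags=1010 VC?T → r0=0x94
[2] flags=1010 LS?F → skip
[3] flags=1010 HI?T → r2=0x0f
[4] flags=0010 → (cmp)
[5] flags=0010 VS?F → skip
[6] flags=0010 CS?T → r2=0x03

FIX = (r2, 0x03)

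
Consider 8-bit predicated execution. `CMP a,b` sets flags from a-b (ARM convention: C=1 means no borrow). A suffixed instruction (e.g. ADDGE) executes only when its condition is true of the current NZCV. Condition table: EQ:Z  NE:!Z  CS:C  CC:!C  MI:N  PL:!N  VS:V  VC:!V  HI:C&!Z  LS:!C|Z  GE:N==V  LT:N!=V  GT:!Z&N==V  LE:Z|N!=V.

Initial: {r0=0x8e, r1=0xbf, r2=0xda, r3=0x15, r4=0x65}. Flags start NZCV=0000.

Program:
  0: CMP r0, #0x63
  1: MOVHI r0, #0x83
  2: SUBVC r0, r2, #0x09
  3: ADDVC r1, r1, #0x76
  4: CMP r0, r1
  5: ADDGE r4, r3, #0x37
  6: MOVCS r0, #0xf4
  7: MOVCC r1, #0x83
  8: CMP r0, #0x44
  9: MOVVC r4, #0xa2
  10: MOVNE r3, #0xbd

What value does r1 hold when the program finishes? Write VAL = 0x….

VAL = 0x83

0: ✓ CMP  NZCV=0011
1: ✓ MOVHI  r0←0x83
2: · SUBVC
3: · ADDVC
4: ✓ CMP  NZCV=1000
5: · ADDGE
6: · MOVCS
7: ✓ MOVCC  r1←0x83
8: ✓ CMP  NZCV=0011
9: · MOVVC
10: ✓ MOVNE  r3←0xbd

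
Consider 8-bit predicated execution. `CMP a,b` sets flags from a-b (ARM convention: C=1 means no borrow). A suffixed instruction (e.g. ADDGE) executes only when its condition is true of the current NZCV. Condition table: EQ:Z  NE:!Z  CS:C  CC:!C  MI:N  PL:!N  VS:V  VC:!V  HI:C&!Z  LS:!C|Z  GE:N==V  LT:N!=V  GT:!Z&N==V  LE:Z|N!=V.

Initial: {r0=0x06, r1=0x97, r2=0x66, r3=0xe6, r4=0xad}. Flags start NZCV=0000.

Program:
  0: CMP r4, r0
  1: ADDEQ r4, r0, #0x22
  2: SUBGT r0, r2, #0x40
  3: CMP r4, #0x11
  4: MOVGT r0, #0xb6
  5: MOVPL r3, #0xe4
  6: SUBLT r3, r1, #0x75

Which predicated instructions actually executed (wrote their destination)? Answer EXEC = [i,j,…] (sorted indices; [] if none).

[0] flags=1010 → (cmp)
[1] flags=1010 EQ?F → skip
[2] flags=1010 GT?F → skip
[3] flags=1010 → (cmp)
[4] flags=1010 GT?F → skip
[5] flags=1010 PL?F → skip
[6] flags=1010 LT?T → r3=0x22

EXEC = [6]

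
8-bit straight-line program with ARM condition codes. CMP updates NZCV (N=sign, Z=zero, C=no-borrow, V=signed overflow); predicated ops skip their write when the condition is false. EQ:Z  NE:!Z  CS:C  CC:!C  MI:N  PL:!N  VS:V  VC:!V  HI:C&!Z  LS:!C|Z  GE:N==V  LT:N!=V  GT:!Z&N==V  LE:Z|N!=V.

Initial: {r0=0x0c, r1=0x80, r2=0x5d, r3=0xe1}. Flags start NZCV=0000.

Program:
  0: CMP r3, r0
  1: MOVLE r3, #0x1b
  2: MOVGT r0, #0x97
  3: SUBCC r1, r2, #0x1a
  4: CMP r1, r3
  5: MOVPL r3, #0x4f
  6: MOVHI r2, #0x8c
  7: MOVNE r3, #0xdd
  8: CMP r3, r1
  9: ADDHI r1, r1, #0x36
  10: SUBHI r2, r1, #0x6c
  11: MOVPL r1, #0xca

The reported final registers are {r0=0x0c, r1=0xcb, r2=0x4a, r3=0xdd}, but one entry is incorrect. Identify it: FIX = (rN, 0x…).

[0] flags=1010 → (cmp)
[1] flags=1010 LE?T → r3=0x1b
[2] flags=1010 GT?F → skip
[3] flags=1010 CC?F → skip
[4] flags=0011 → (cmp)
[5] flags=0011 PL?T → r3=0x4f
[6] flags=0011 HI?T → r2=0x8c
[7] flags=0011 NE?T → r3=0xdd
[8] flags=0010 → (cmp)
[9] flags=0010 HI?T → r1=0xb6
[10] flags=0010 HI?T → r2=0x4a
[11] flags=0010 PL?T → r1=0xca

FIX = (r1, 0xca)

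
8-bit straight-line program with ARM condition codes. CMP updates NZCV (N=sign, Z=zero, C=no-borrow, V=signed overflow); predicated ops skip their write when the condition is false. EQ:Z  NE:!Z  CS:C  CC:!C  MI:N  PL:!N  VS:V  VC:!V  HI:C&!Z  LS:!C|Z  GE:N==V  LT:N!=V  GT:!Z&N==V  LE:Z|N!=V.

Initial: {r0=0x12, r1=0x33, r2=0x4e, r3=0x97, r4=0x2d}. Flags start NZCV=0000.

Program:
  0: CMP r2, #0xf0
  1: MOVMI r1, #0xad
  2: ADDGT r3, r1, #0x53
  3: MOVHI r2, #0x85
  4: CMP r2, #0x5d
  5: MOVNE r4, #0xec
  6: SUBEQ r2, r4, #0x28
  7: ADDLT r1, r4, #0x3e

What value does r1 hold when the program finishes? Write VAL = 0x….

VAL = 0x2a

0: ✓ CMP  NZCV=0000
1: · MOVMI
2: ✓ ADDGT  r3←0x86
3: · MOVHI
4: ✓ CMP  NZCV=1000
5: ✓ MOVNE  r4←0xec
6: · SUBEQ
7: ✓ ADDLT  r1←0x2a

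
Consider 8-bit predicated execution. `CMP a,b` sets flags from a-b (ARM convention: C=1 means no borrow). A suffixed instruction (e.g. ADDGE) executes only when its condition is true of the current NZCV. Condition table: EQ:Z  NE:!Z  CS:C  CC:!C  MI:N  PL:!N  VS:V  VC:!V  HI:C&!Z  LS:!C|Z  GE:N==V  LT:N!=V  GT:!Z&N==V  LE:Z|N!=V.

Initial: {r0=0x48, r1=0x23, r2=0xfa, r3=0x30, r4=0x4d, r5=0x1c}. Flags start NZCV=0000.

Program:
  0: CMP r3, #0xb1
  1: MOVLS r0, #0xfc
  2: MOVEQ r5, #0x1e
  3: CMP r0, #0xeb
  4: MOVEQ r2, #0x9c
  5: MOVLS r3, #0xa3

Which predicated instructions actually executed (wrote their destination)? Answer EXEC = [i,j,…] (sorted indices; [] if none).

0: ✓ CMP  NZCV=0000
1: ✓ MOVLS  r0←0xfc
2: · MOVEQ
3: ✓ CMP  NZCV=0010
4: · MOVEQ
5: · MOVLS

EXEC = [1]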